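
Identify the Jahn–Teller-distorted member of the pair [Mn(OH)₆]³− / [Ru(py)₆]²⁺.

[Mn(OH)₆]³−

[Mn(OH)₆]³−: Each hydroxide is −1; balancing the −3 overall charge requires Mn(III). Manganese is a group-7 element; Mn(III) is therefore d⁴. Hydroxide is a weak-field ligand for a first-row metal, so the complex is high-spin. The t₂g³e_g¹ (high-spin) configuration has an unevenly filled e_g set; the Jahn–Teller theorem predicts a tetragonal distortion (typically axial elongation) to lift the degeneracy.
[Ru(py)₆]²⁺: Pyridine is neutral; balancing the +2 overall charge requires Ru(II). Ru sits in group 8, so the d-electron count is 8 − 2 = 6. A 4d ion has a large Δₒ and is invariably low-spin. The d⁶ configuration leaves the e_g set evenly filled (or empty) — no strong Jahn–Teller driving force.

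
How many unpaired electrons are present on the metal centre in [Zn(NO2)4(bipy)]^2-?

Each nitro (N-bound nitrite) is −1; 2,2′-bipyridine is neutral; balancing the −2 overall charge requires Zn(II).
Zinc is a group-12 element; Zn(II) is therefore d¹⁰.
Counting donor atoms: 4×nitro (N-bound nitrite) (monodentate) → 4 donors; 1×2,2′-bipyridine (bidentate) → 2 donors. Coordination number = 6.
In an octahedral field the d¹⁰ configuration is t₂g⁶e_g⁴, giving 0 unpaired electrons.

0 unpaired electrons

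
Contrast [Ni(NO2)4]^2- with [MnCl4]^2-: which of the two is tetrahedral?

[MnCl4]^2-

For [Ni(NO2)4]^2-: Summing ligand charges against the −2 overall charge gives an oxidation state of +2 for nickel. Ni sits in group 10, so the d-electron count is 10 − 2 = 8. Nitro (N-bound nitrite) is a strong-field ligand (high in the spectrochemical series). A 3d d⁸ ion with strong-field ligands gains enough CFSE to favour square planar over tetrahedral. → square planar.
For [MnCl4]^2-: Ligand charges: each chloride is −1. With an overall charge of −2 the manganese centre must be in the +2 oxidation state. Group 7 minus oxidation state 2 gives a d⁵ configuration. A high-spin d⁵ ion has zero CFSE in either geometry, so four ligands adopt the sterically favoured tetrahedral geometry. → tetrahedral.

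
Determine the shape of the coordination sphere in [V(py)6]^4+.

octahedral

Ligand charges: pyridine is neutral. With an overall charge of +4 the vanadium centre must be in the +4 oxidation state.
Vanadium is a group-5 element; V(IV) is therefore d¹.
Coordination number: 6.
Six donors around a single metal centre give an octahedral coordination sphere.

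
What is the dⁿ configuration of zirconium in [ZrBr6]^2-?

Summing ligand charges against the −2 overall charge gives an oxidation state of +4 for zirconium.
Group 4 minus oxidation state 4 gives a d⁰ configuration.

d0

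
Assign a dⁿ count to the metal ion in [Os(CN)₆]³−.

d5

Summing ligand charges against the −3 overall charge gives an oxidation state of +3 for osmium.
Os sits in group 8, so the d-electron count is 8 − 3 = 5.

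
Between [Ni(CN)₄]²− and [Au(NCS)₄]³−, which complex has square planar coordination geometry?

[Ni(CN)₄]²−

For [Ni(CN)₄]²−: Each cyanide is −1; balancing the −2 overall charge requires Ni(II). Ni sits in group 10, so the d-electron count is 10 − 2 = 8. Cyanide is a strong-field ligand (high in the spectrochemical series). A 3d d⁸ ion with strong-field ligands gains enough CFSE to favour square planar over tetrahedral. → square planar.
For [Au(NCS)₄]³−: Summing ligand charges against the −3 overall charge gives an oxidation state of +1 for gold. Group 11 minus oxidation state 1 gives a d¹⁰ configuration. A d¹⁰ ion has no crystal-field stabilisation preference between square planar and tetrahedral, so four ligands adopt the sterically favoured tetrahedral geometry. → tetrahedral.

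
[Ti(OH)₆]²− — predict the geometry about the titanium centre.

octahedral

Ligand charges: each hydroxide is −1. With an overall charge of −2 the titanium centre must be in the +4 oxidation state.
Group 4 minus oxidation state 4 gives a d⁰ configuration.
Coordination number: 6.
Six donors around a single metal centre give an octahedral coordination sphere.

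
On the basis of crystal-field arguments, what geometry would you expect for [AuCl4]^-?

square planar

Summing ligand charges against the −1 overall charge gives an oxidation state of +3 for gold.
Au sits in group 11, so the d-electron count is 11 − 3 = 8.
Coordination number: 4.
A 5d d⁸ ion has a large crystal-field splitting; square planar leaves the high-energy d_{x²−y²} orbital empty and maximises CFSE.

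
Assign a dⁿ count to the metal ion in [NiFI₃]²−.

d8

Each fluoride is −1; each iodide is −1; balancing the −2 overall charge requires Ni(II).
Group 10 minus oxidation state 2 gives a d⁸ configuration.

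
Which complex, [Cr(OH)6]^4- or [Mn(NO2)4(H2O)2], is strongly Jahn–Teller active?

[Cr(OH)6]^4-: Summing ligand charges against the −4 overall charge gives an oxidation state of +2 for chromium. Cr sits in group 6, so the d-electron count is 6 − 2 = 4. Hydroxide is a weak-field ligand for a first-row metal, so the complex is high-spin. The t₂g³e_g¹ (high-spin) configuration has an unevenly filled e_g set; the Jahn–Teller theorem predicts a tetragonal distortion (typically axial elongation) to lift the degeneracy.
[Mn(NO2)4(H2O)2]: Ligand charges: each nitro (N-bound nitrite) is −1; water is neutral. With an overall charge of 0 the manganese centre must be in the +4 oxidation state. Group 7 minus oxidation state 4 gives a d³ configuration. The d³ configuration leaves the e_g set evenly filled (or empty) — no strong Jahn–Teller driving force.

[Cr(OH)6]^4-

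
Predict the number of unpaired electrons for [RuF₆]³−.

Each fluoride is −1; balancing the −3 overall charge requires Ru(III).
Group 8 minus oxidation state 3 gives a d⁵ configuration.
The spin state decides the count: a 4d ion has a large Δₒ and is invariably low-spin.
An octahedral low-spin d⁵ ion is t₂g⁵e_g⁰, giving 1 unpaired electron.

1 unpaired electron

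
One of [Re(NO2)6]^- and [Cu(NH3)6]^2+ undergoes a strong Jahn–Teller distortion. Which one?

[Re(NO2)6]^-: Ligand charges: each nitro (N-bound nitrite) is −1. With an overall charge of −1 the rhenium centre must be in the +5 oxidation state. Group 7 minus oxidation state 5 gives a d² configuration. The d² configuration leaves the e_g set evenly filled (or empty) — no strong Jahn–Teller driving force.
[Cu(NH3)6]^2+: Ammonia is neutral; balancing the +2 overall charge requires Cu(II). Copper is a group-11 element; Cu(II) is therefore d⁹. The t₂g⁶e_g³ configuration has an unevenly filled e_g set; the Jahn–Teller theorem predicts a tetragonal distortion (typically axial elongation) to lift the degeneracy.

[Cu(NH3)6]^2+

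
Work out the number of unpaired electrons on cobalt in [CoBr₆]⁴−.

Ligand charges: each bromide is −1. With an overall charge of −4 the cobalt centre must be in the +2 oxidation state.
Cobalt is a group-9 element; Co(II) is therefore d⁷.
The spin state decides the count: Bromide is a weak-field ligand for a first-row metal, so the complex is high-spin.
An octahedral high-spin d⁷ ion is t₂g⁵e_g², giving 3 unpaired electrons.

3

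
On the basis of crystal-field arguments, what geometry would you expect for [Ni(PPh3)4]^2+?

square planar

Summing ligand charges against the +2 overall charge gives an oxidation state of +2 for nickel.
Nickel is a group-10 element; Ni(II) is therefore d⁸.
With 4 monodentate ligands the coordination number is 4.
Triphenylphosphine is a strong-field ligand (high in the spectrochemical series).
A 3d d⁸ ion with strong-field ligands gains enough CFSE to favour square planar over tetrahedral.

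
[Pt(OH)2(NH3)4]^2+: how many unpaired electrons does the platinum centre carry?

0 unpaired electrons

Summing ligand charges against the +2 overall charge gives an oxidation state of +4 for platinum.
Pt sits in group 10, so the d-electron count is 10 − 4 = 6.
The spin state decides the count: a 5d ion has a large Δₒ and is invariably low-spin.
An octahedral low-spin d⁶ ion is t₂g⁶e_g⁰, giving 0 unpaired electrons.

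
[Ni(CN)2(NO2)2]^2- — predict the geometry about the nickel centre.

Each cyanide is −1; each nitro (N-bound nitrite) is −1; balancing the −2 overall charge requires Ni(II).
Group 10 minus oxidation state 2 gives a d⁸ configuration.
Coordination number: 4.
Cyanide and nitro (N-bound nitrite) are strong-field ligands (high in the spectrochemical series).
A 3d d⁸ ion with strong-field ligands gains enough CFSE to favour square planar over tetrahedral.

square planar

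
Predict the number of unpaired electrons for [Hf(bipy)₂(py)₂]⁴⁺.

0 unpaired electrons

Ligand charges: 2,2′-bipyridine is neutral; pyridine is neutral. With an overall charge of +4 the hafnium centre must be in the +4 oxidation state.
Group 4 minus oxidation state 4 gives a d⁰ configuration.
Counting donor atoms: 2×2,2′-bipyridine (bidentate) → 4 donors; 2×pyridine (monodentate) → 2 donors. Coordination number = 6.
In an octahedral field the d⁰ configuration is t₂g⁰e_g⁰, giving 0 unpaired electrons.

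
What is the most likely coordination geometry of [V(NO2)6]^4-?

octahedral

Ligand charges: each nitro (N-bound nitrite) is −1. With an overall charge of −4 the vanadium centre must be in the +2 oxidation state.
Group 5 minus oxidation state 2 gives a d³ configuration.
Coordination number: 6.
Six donors around a single metal centre give an octahedral coordination sphere.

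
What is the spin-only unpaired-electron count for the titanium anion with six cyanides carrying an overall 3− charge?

Each cyanide is −1; balancing the −3 overall charge requires Ti(III).
Group 4 minus oxidation state 3 gives a d¹ configuration.
In an octahedral field the d¹ configuration is t₂g¹e_g⁰ (only one arrangement possible), giving 1 unpaired electron.

1 unpaired electron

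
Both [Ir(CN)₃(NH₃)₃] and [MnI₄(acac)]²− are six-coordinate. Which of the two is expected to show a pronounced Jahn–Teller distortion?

[Ir(CN)₃(NH₃)₃]: Each cyanide is −1; ammonia is neutral; balancing the 0 overall charge requires Ir(III). Iridium is a group-9 element; Ir(III) is therefore d⁶. A 5d ion has a large Δₒ and is invariably low-spin. The d⁶ configuration leaves the e_g set evenly filled (or empty) — no strong Jahn–Teller driving force.
[MnI₄(acac)]²−: Ligand charges: each iodide is −1; each acetylacetonate is −1. With an overall charge of −2 the manganese centre must be in the +3 oxidation state. Group 7 minus oxidation state 3 gives a d⁴ configuration. Acetylacetonate and iodide are weak-field ligands for a first-row metal, so the complex is high-spin. The t₂g³e_g¹ (high-spin) configuration has an unevenly filled e_g set; the Jahn–Teller theorem predicts a tetragonal distortion (typically axial elongation) to lift the degeneracy.

[MnI₄(acac)]²−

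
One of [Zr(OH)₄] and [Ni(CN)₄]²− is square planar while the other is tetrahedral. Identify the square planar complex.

[Ni(CN)₄]²−

For [Zr(OH)₄]: Each hydroxide is −1; balancing the 0 overall charge requires Zr(IV). Group 4 minus oxidation state 4 gives a d⁰ configuration. A d⁰ ion has no crystal-field stabilisation preference between square planar and tetrahedral, so four ligands adopt the sterically favoured tetrahedral geometry. → tetrahedral.
For [Ni(CN)₄]²−: Ligand charges: each cyanide is −1. With an overall charge of −2 the nickel centre must be in the +2 oxidation state. Group 10 minus oxidation state 2 gives a d⁸ configuration. Cyanide is a strong-field ligand (high in the spectrochemical series). A 3d d⁸ ion with strong-field ligands gains enough CFSE to favour square planar over tetrahedral. → square planar.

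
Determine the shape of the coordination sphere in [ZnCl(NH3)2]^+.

Each chloride is −1; ammonia is neutral; balancing the +1 overall charge requires Zn(II).
Zn sits in group 12, so the d-electron count is 12 − 2 = 10.
With 3 monodentate ligands the coordination number is 3.
Three ligands around a d¹⁰ centre minimise repulsion in a trigonal-planar arrangement.

trigonal planar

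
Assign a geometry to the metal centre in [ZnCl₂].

linear

Ligand charges: each chloride is −1. With an overall charge of 0 the zinc centre must be in the +2 oxidation state.
Zinc is a group-12 element; Zn(II) is therefore d¹⁰.
Coordination number: 2.
A d¹⁰ ion with only two ligands adopts a linear arrangement (sp hybridisation; no CFSE preference).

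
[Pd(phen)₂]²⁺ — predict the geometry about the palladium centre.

Summing ligand charges against the +2 overall charge gives an oxidation state of +2 for palladium.
Palladium is a group-10 element; Pd(II) is therefore d⁸.
Counting donor atoms: 2×1,10-phenanthroline (bidentate) → 4 donors. Coordination number = 4.
A 4d d⁸ ion has a large crystal-field splitting; square planar leaves the high-energy d_{x²−y²} orbital empty and maximises CFSE.

square planar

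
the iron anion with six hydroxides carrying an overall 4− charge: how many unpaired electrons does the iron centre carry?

4 unpaired electrons

Each hydroxide is −1; balancing the −4 overall charge requires Fe(II).
Fe sits in group 8, so the d-electron count is 8 − 2 = 6.
The spin state decides the count: Hydroxide is a weak-field ligand for a first-row metal, so the complex is high-spin.
An octahedral high-spin d⁶ ion is t₂g⁴e_g², giving 4 unpaired electrons.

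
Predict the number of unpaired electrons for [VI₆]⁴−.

Ligand charges: each iodide is −1. With an overall charge of −4 the vanadium centre must be in the +2 oxidation state.
Vanadium is a group-5 element; V(II) is therefore d³.
In an octahedral field the d³ configuration is t₂g³e_g⁰ (only one arrangement possible), giving 3 unpaired electrons.

3 unpaired electrons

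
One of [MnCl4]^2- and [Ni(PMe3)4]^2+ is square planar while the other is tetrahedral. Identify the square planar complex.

[Ni(PMe3)4]^2+

For [MnCl4]^2-: Ligand charges: each chloride is −1. With an overall charge of −2 the manganese centre must be in the +2 oxidation state. Manganese is a group-7 element; Mn(II) is therefore d⁵. A high-spin d⁵ ion has zero CFSE in either geometry, so four ligands adopt the sterically favoured tetrahedral geometry. → tetrahedral.
For [Ni(PMe3)4]^2+: Summing ligand charges against the +2 overall charge gives an oxidation state of +2 for nickel. Group 10 minus oxidation state 2 gives a d⁸ configuration. Trimethylphosphine is a strong-field ligand (high in the spectrochemical series). A 3d d⁸ ion with strong-field ligands gains enough CFSE to favour square planar over tetrahedral. → square planar.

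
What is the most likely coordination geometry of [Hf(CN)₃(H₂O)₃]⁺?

Each cyanide is −1; water is neutral; balancing the +1 overall charge requires Hf(IV).
Group 4 minus oxidation state 4 gives a d⁰ configuration.
With 6 monodentate ligands the coordination number is 6.
Six donors around a single metal centre give an octahedral coordination sphere.

octahedral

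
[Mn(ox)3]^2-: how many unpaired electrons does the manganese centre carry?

Summing ligand charges against the −2 overall charge gives an oxidation state of +4 for manganese.
Mn sits in group 7, so the d-electron count is 7 − 4 = 3.
Counting donor atoms: 3×oxalate (bidentate) → 6 donors. Coordination number = 6.
In an octahedral field the d³ configuration is t₂g³e_g⁰ (only one arrangement possible), giving 3 unpaired electrons.

3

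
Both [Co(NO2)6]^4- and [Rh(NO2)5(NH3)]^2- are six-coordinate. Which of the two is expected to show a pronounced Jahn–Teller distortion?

[Co(NO2)6]^4-: Each nitro (N-bound nitrite) is −1; balancing the −4 overall charge requires Co(II). Co sits in group 9, so the d-electron count is 9 − 2 = 7. Nitro (N-bound nitrite) is a strong-field ligand (high in the spectrochemical series) for a first-row metal, so the complex is low-spin. The t₂g⁶e_g¹ (low-spin) configuration has an unevenly filled e_g set; the Jahn–Teller theorem predicts a tetragonal distortion (typically axial elongation) to lift the degeneracy.
[Rh(NO2)5(NH3)]^2-: Each nitro (N-bound nitrite) is −1; ammonia is neutral; balancing the −2 overall charge requires Rh(III). Rh sits in group 9, so the d-electron count is 9 − 3 = 6. A 4d ion has a large Δₒ and is invariably low-spin. The d⁶ configuration leaves the e_g set evenly filled (or empty) — no strong Jahn–Teller driving force.

[Co(NO2)6]^4-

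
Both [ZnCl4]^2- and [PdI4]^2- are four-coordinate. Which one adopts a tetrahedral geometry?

For [ZnCl4]^2-: Ligand charges: each chloride is −1. With an overall charge of −2 the zinc centre must be in the +2 oxidation state. Group 12 minus oxidation state 2 gives a d¹⁰ configuration. A d¹⁰ ion has no crystal-field stabilisation preference between square planar and tetrahedral, so four ligands adopt the sterically favoured tetrahedral geometry. → tetrahedral.
For [PdI4]^2-: Summing ligand charges against the −2 overall charge gives an oxidation state of +2 for palladium. Pd sits in group 10, so the d-electron count is 10 − 2 = 8. A 4d d⁸ ion has a large crystal-field splitting; square planar leaves the high-energy d_{x²−y²} orbital empty and maximises CFSE. → square planar.

[ZnCl4]^2-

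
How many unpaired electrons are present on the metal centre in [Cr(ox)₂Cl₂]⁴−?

Each oxalate is −2; each chloride is −1; balancing the −4 overall charge requires Cr(II).
Cr sits in group 6, so the d-electron count is 6 − 2 = 4.
Counting donor atoms: 2×oxalate (bidentate) → 4 donors; 2×chloride (monodentate) → 2 donors. Coordination number = 6.
The spin state decides the count: Chloride and oxalate are weak-field ligands for a first-row metal, so the complex is high-spin.
An octahedral high-spin d⁴ ion is t₂g³e_g¹, giving 4 unpaired electrons.

4 unpaired electrons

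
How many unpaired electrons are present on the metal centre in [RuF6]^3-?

Ligand charges: each fluoride is −1. With an overall charge of −3 the ruthenium centre must be in the +3 oxidation state.
Ruthenium is a group-8 element; Ru(III) is therefore d⁵.
The spin state decides the count: a 4d ion has a large Δₒ and is invariably low-spin.
An octahedral low-spin d⁵ ion is t₂g⁵e_g⁰, giving 1 unpaired electron.

1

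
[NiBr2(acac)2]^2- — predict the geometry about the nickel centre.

octahedral

Each bromide is −1; each acetylacetonate is −1; balancing the −2 overall charge requires Ni(II).
Ni sits in group 10, so the d-electron count is 10 − 2 = 8.
Counting donor atoms: 2×bromide (monodentate) → 2 donors; 2×acetylacetonate (bidentate) → 4 donors. Coordination number = 6.
Six donors around a single metal centre give an octahedral coordination sphere.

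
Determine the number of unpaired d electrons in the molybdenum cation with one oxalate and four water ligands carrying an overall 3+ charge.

Each oxalate is −2; water is neutral; balancing the +3 overall charge requires Mo(V).
Molybdenum is a group-6 element; Mo(V) is therefore d¹.
Counting donor atoms: 1×oxalate (bidentate) → 2 donors; 4×water (monodentate) → 4 donors. Coordination number = 6.
In an octahedral field the d¹ configuration is t₂g¹e_g⁰ (only one arrangement possible), giving 1 unpaired electron.

1 unpaired electron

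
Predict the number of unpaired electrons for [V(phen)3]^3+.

2 unpaired electrons

Summing ligand charges against the +3 overall charge gives an oxidation state of +3 for vanadium.
Group 5 minus oxidation state 3 gives a d² configuration.
Counting donor atoms: 3×1,10-phenanthroline (bidentate) → 6 donors. Coordination number = 6.
In an octahedral field the d² configuration is t₂g²e_g⁰ (only one arrangement possible), giving 2 unpaired electrons.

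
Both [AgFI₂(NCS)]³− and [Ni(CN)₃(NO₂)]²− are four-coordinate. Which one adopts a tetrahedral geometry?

For [AgFI₂(NCS)]³−: Ligand charges: each fluoride is −1; each iodide is −1; each isothiocyanate is −1. With an overall charge of −3 the silver centre must be in the +1 oxidation state. Ag sits in group 11, so the d-electron count is 11 − 1 = 10. A d¹⁰ ion has no crystal-field stabilisation preference between square planar and tetrahedral, so four ligands adopt the sterically favoured tetrahedral geometry. → tetrahedral.
For [Ni(CN)₃(NO₂)]²−: Each cyanide is −1; each nitro (N-bound nitrite) is −1; balancing the −2 overall charge requires Ni(II). Group 10 minus oxidation state 2 gives a d⁸ configuration. Cyanide and nitro (N-bound nitrite) are strong-field ligands (high in the spectrochemical series). A 3d d⁸ ion with strong-field ligands gains enough CFSE to favour square planar over tetrahedral. → square planar.

[AgFI₂(NCS)]³−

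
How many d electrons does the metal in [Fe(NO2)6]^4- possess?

Each nitro (N-bound nitrite) is −1; balancing the −4 overall charge requires Fe(II).
Iron is a group-8 element; Fe(II) is therefore d⁶.

d6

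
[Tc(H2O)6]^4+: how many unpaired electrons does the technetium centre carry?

Ligand charges: water is neutral. With an overall charge of +4 the technetium centre must be in the +4 oxidation state.
Group 7 minus oxidation state 4 gives a d³ configuration.
In an octahedral field the d³ configuration is t₂g³e_g⁰ (only one arrangement possible), giving 3 unpaired electrons.

3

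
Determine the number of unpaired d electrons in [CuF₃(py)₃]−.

Summing ligand charges against the −1 overall charge gives an oxidation state of +2 for copper.
Copper is a group-11 element; Cu(II) is therefore d⁹.
In an octahedral field the d⁹ configuration is t₂g⁶e_g³ (only one arrangement possible), giving 1 unpaired electron.

1 unpaired electron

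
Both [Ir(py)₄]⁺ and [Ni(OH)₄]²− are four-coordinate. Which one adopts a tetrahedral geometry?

[Ni(OH)₄]²−

For [Ir(py)₄]⁺: Pyridine is neutral; balancing the +1 overall charge requires Ir(I). Iridium is a group-9 element; Ir(I) is therefore d⁸. A 5d d⁸ ion has a large crystal-field splitting; square planar leaves the high-energy d_{x²−y²} orbital empty and maximises CFSE. → square planar.
For [Ni(OH)₄]²−: Ligand charges: each hydroxide is −1. With an overall charge of −2 the nickel centre must be in the +2 oxidation state. Ni sits in group 10, so the d-electron count is 10 − 2 = 8. Hydroxide is a weak-field ligand. With weak-field ligands the CFSE gain from square planar is small, so a 3d d⁸ ion takes the sterically preferred tetrahedral geometry. → tetrahedral.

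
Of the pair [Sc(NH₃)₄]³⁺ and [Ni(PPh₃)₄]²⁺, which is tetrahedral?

For [Sc(NH₃)₄]³⁺: Summing ligand charges against the +3 overall charge gives an oxidation state of +3 for scandium. Sc sits in group 3, so the d-electron count is 3 − 3 = 0. A d⁰ ion has no crystal-field stabilisation preference between square planar and tetrahedral, so four ligands adopt the sterically favoured tetrahedral geometry. → tetrahedral.
For [Ni(PPh₃)₄]²⁺: Summing ligand charges against the +2 overall charge gives an oxidation state of +2 for nickel. Ni sits in group 10, so the d-electron count is 10 − 2 = 8. Triphenylphosphine is a strong-field ligand (high in the spectrochemical series). A 3d d⁸ ion with strong-field ligands gains enough CFSE to favour square planar over tetrahedral. → square planar.

[Sc(NH₃)₄]³⁺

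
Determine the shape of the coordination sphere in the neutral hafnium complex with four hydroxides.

tetrahedral

Ligand charges: each hydroxide is −1. With an overall charge of 0 the hafnium centre must be in the +4 oxidation state.
Group 4 minus oxidation state 4 gives a d⁰ configuration.
Coordination number: 4.
A d⁰ ion has no crystal-field stabilisation preference between square planar and tetrahedral, so four ligands adopt the sterically favoured tetrahedral geometry.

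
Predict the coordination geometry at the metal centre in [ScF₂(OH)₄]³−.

Each fluoride is −1; each hydroxide is −1; balancing the −3 overall charge requires Sc(III).
Group 3 minus oxidation state 3 gives a d⁰ configuration.
With 6 monodentate ligands the coordination number is 6.
Six donors around a single metal centre give an octahedral coordination sphere.

octahedral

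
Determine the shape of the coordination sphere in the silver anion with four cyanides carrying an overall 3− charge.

tetrahedral

Each cyanide is −1; balancing the −3 overall charge requires Ag(I).
Ag sits in group 11, so the d-electron count is 11 − 1 = 10.
With 4 monodentate ligands the coordination number is 4.
A d¹⁰ ion has no crystal-field stabilisation preference between square planar and tetrahedral, so four ligands adopt the sterically favoured tetrahedral geometry.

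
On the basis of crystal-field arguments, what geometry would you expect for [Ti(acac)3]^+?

octahedral

Each acetylacetonate is −1; balancing the +1 overall charge requires Ti(IV).
Group 4 minus oxidation state 4 gives a d⁰ configuration.
Counting donor atoms: 3×acetylacetonate (bidentate) → 6 donors. Coordination number = 6.
Six donors around a single metal centre give an octahedral coordination sphere.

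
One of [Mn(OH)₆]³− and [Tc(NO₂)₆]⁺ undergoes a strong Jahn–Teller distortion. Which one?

[Mn(OH)₆]³−: Each hydroxide is −1; balancing the −3 overall charge requires Mn(III). Manganese is a group-7 element; Mn(III) is therefore d⁴. Hydroxide is a weak-field ligand for a first-row metal, so the complex is high-spin. The t₂g³e_g¹ (high-spin) configuration has an unevenly filled e_g set; the Jahn–Teller theorem predicts a tetragonal distortion (typically axial elongation) to lift the degeneracy.
[Tc(NO₂)₆]⁺: Each nitro (N-bound nitrite) is −1; balancing the +1 overall charge requires Tc(VII). Technetium is a group-7 element; Tc(VII) is therefore d⁰. The d⁰ configuration leaves the e_g set evenly filled (or empty) — no strong Jahn–Teller driving force.

[Mn(OH)₆]³−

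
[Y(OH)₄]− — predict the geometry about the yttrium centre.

tetrahedral

Each hydroxide is −1; balancing the −1 overall charge requires Y(III).
Y sits in group 3, so the d-electron count is 3 − 3 = 0.
Coordination number: 4.
A d⁰ ion has no crystal-field stabilisation preference between square planar and tetrahedral, so four ligands adopt the sterically favoured tetrahedral geometry.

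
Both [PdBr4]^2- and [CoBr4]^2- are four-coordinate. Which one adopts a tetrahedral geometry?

[CoBr4]^2-

For [PdBr4]^2-: Ligand charges: each bromide is −1. With an overall charge of −2 the palladium centre must be in the +2 oxidation state. Pd sits in group 10, so the d-electron count is 10 − 2 = 8. A 4d d⁸ ion has a large crystal-field splitting; square planar leaves the high-energy d_{x²−y²} orbital empty and maximises CFSE. → square planar.
For [CoBr4]^2-: Summing ligand charges against the −2 overall charge gives an oxidation state of +2 for cobalt. Co sits in group 9, so the d-electron count is 9 − 2 = 7. For a high-spin 3d d⁷ ion with weak-field ligands the small Δₜ gives little square-planar CFSE advantage, so four ligands adopt the sterically favoured tetrahedral geometry. → tetrahedral.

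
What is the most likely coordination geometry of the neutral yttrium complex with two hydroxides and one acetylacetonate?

tetrahedral

Summing ligand charges against the 0 overall charge gives an oxidation state of +3 for yttrium.
Yttrium is a group-3 element; Y(III) is therefore d⁰.
Counting donor atoms: 2×hydroxide (monodentate) → 2 donors; 1×acetylacetonate (bidentate) → 2 donors. Coordination number = 4.
A d⁰ ion has no crystal-field stabilisation preference between square planar and tetrahedral, so four ligands adopt the sterically favoured tetrahedral geometry.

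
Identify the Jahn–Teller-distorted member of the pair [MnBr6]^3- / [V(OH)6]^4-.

[MnBr6]^3-

[MnBr6]^3-: Summing ligand charges against the −3 overall charge gives an oxidation state of +3 for manganese. Manganese is a group-7 element; Mn(III) is therefore d⁴. Bromide is a weak-field ligand for a first-row metal, so the complex is high-spin. The t₂g³e_g¹ (high-spin) configuration has an unevenly filled e_g set; the Jahn–Teller theorem predicts a tetragonal distortion (typically axial elongation) to lift the degeneracy.
[V(OH)6]^4-: Summing ligand charges against the −4 overall charge gives an oxidation state of +2 for vanadium. V sits in group 5, so the d-electron count is 5 − 2 = 3. The d³ configuration leaves the e_g set evenly filled (or empty) — no strong Jahn–Teller driving force.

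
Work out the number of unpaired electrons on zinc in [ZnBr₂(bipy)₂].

0 unpaired electrons

Each bromide is −1; 2,2′-bipyridine is neutral; balancing the 0 overall charge requires Zn(II).
Group 12 minus oxidation state 2 gives a d¹⁰ configuration.
Counting donor atoms: 2×bromide (monodentate) → 2 donors; 2×2,2′-bipyridine (bidentate) → 4 donors. Coordination number = 6.
In an octahedral field the d¹⁰ configuration is t₂g⁶e_g⁴, giving 0 unpaired electrons.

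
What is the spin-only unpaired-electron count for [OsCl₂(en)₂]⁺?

1 unpaired electron

Ligand charges: each chloride is −1; ethylenediamine is neutral. With an overall charge of +1 the osmium centre must be in the +3 oxidation state.
Os sits in group 8, so the d-electron count is 8 − 3 = 5.
Counting donor atoms: 2×chloride (monodentate) → 2 donors; 2×ethylenediamine (bidentate) → 4 donors. Coordination number = 6.
The spin state decides the count: a 5d ion has a large Δₒ and is invariably low-spin.
An octahedral low-spin d⁵ ion is t₂g⁵e_g⁰, giving 1 unpaired electron.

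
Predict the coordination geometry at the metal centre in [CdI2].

Each iodide is −1; balancing the 0 overall charge requires Cd(II).
Group 12 minus oxidation state 2 gives a d¹⁰ configuration.
With 2 monodentate ligands the coordination number is 2.
A d¹⁰ ion with only two ligands adopts a linear arrangement (sp hybridisation; no CFSE preference).

linear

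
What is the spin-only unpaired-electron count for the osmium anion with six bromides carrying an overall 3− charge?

Ligand charges: each bromide is −1. With an overall charge of −3 the osmium centre must be in the +3 oxidation state.
Osmium is a group-8 element; Os(III) is therefore d⁵.
The spin state decides the count: a 5d ion has a large Δₒ and is invariably low-spin.
An octahedral low-spin d⁵ ion is t₂g⁵e_g⁰, giving 1 unpaired electron.

1 unpaired electron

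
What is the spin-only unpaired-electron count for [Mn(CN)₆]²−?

3

Ligand charges: each cyanide is −1. With an overall charge of −2 the manganese centre must be in the +4 oxidation state.
Mn sits in group 7, so the d-electron count is 7 − 4 = 3.
In an octahedral field the d³ configuration is t₂g³e_g⁰ (only one arrangement possible), giving 3 unpaired electrons.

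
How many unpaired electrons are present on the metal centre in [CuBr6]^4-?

1

Ligand charges: each bromide is −1. With an overall charge of −4 the copper centre must be in the +2 oxidation state.
Copper is a group-11 element; Cu(II) is therefore d⁹.
In an octahedral field the d⁹ configuration is t₂g⁶e_g³ (only one arrangement possible), giving 1 unpaired electron.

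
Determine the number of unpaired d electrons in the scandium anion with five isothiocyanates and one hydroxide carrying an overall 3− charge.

Ligand charges: each isothiocyanate is −1; each hydroxide is −1. With an overall charge of −3 the scandium centre must be in the +3 oxidation state.
Sc sits in group 3, so the d-electron count is 3 − 3 = 0.
In an octahedral field the d⁰ configuration is t₂g⁰e_g⁰, giving 0 unpaired electrons.

0 unpaired electrons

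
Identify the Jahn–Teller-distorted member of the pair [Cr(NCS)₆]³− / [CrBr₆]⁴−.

[CrBr₆]⁴−

[Cr(NCS)₆]³−: Summing ligand charges against the −3 overall charge gives an oxidation state of +3 for chromium. Chromium is a group-6 element; Cr(III) is therefore d³. The d³ configuration leaves the e_g set evenly filled (or empty) — no strong Jahn–Teller driving force.
[CrBr₆]⁴−: Summing ligand charges against the −4 overall charge gives an oxidation state of +2 for chromium. Chromium is a group-6 element; Cr(II) is therefore d⁴. Bromide is a weak-field ligand for a first-row metal, so the complex is high-spin. The t₂g³e_g¹ (high-spin) configuration has an unevenly filled e_g set; the Jahn–Teller theorem predicts a tetragonal distortion (typically axial elongation) to lift the degeneracy.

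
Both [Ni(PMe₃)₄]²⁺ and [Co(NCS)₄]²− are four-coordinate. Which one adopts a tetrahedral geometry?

For [Ni(PMe₃)₄]²⁺: Summing ligand charges against the +2 overall charge gives an oxidation state of +2 for nickel. Nickel is a group-10 element; Ni(II) is therefore d⁸. Trimethylphosphine is a strong-field ligand (high in the spectrochemical series). A 3d d⁸ ion with strong-field ligands gains enough CFSE to favour square planar over tetrahedral. → square planar.
For [Co(NCS)₄]²−: Ligand charges: each isothiocyanate is −1. With an overall charge of −2 the cobalt centre must be in the +2 oxidation state. Cobalt is a group-9 element; Co(II) is therefore d⁷. For a high-spin 3d d⁷ ion with weak-field ligands the small Δₜ gives little square-planar CFSE advantage, so four ligands adopt the sterically favoured tetrahedral geometry. → tetrahedral.

[Co(NCS)₄]²−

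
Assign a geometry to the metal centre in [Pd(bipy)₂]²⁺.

square planar

Ligand charges: 2,2′-bipyridine is neutral. With an overall charge of +2 the palladium centre must be in the +2 oxidation state.
Pd sits in group 10, so the d-electron count is 10 − 2 = 8.
Counting donor atoms: 2×2,2′-bipyridine (bidentate) → 4 donors. Coordination number = 4.
A 4d d⁸ ion has a large crystal-field splitting; square planar leaves the high-energy d_{x²−y²} orbital empty and maximises CFSE.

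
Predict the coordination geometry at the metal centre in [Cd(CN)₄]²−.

Ligand charges: each cyanide is −1. With an overall charge of −2 the cadmium centre must be in the +2 oxidation state.
Cadmium is a group-12 element; Cd(II) is therefore d¹⁰.
With 4 monodentate ligands the coordination number is 4.
A d¹⁰ ion has no crystal-field stabilisation preference between square planar and tetrahedral, so four ligands adopt the sterically favoured tetrahedral geometry.

tetrahedral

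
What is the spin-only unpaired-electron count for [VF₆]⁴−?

Each fluoride is −1; balancing the −4 overall charge requires V(II).
Vanadium is a group-5 element; V(II) is therefore d³.
In an octahedral field the d³ configuration is t₂g³e_g⁰ (only one arrangement possible), giving 3 unpaired electrons.

3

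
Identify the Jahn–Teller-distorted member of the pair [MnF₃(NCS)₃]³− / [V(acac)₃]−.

[MnF₃(NCS)₃]³−: Each fluoride is −1; each isothiocyanate is −1; balancing the −3 overall charge requires Mn(III). Manganese is a group-7 element; Mn(III) is therefore d⁴. Fluoride and isothiocyanate are weak-field ligands for a first-row metal, so the complex is high-spin. The t₂g³e_g¹ (high-spin) configuration has an unevenly filled e_g set; the Jahn–Teller theorem predicts a tetragonal distortion (typically axial elongation) to lift the degeneracy.
[V(acac)₃]−: Summing ligand charges against the −1 overall charge gives an oxidation state of +2 for vanadium. Group 5 minus oxidation state 2 gives a d³ configuration. The d³ configuration leaves the e_g set evenly filled (or empty) — no strong Jahn–Teller driving force.

[MnF₃(NCS)₃]³−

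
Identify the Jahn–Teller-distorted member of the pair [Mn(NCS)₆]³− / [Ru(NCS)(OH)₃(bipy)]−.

[Mn(NCS)₆]³−

[Mn(NCS)₆]³−: Summing ligand charges against the −3 overall charge gives an oxidation state of +3 for manganese. Group 7 minus oxidation state 3 gives a d⁴ configuration. Isothiocyanate is a weak-field ligand for a first-row metal, so the complex is high-spin. The t₂g³e_g¹ (high-spin) configuration has an unevenly filled e_g set; the Jahn–Teller theorem predicts a tetragonal distortion (typically axial elongation) to lift the degeneracy.
[Ru(NCS)(OH)₃(bipy)]−: Each isothiocyanate is −1; each hydroxide is −1; 2,2′-bipyridine is neutral; balancing the −1 overall charge requires Ru(III). Group 8 minus oxidation state 3 gives a d⁵ configuration. A 4d ion has a large Δₒ and is invariably low-spin. The d⁵ configuration leaves the e_g set evenly filled (or empty) — no strong Jahn–Teller driving force.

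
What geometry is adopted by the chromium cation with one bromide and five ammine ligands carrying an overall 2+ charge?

Summing ligand charges against the +2 overall charge gives an oxidation state of +3 for chromium.
Group 6 minus oxidation state 3 gives a d³ configuration.
With 6 monodentate ligands the coordination number is 6.
Six donors around a single metal centre give an octahedral coordination sphere.

octahedral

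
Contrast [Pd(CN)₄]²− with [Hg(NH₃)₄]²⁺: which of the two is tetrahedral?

For [Pd(CN)₄]²−: Ligand charges: each cyanide is −1. With an overall charge of −2 the palladium centre must be in the +2 oxidation state. Palladium is a group-10 element; Pd(II) is therefore d⁸. A 4d d⁸ ion has a large crystal-field splitting; square planar leaves the high-energy d_{x²−y²} orbital empty and maximises CFSE. → square planar.
For [Hg(NH₃)₄]²⁺: Summing ligand charges against the +2 overall charge gives an oxidation state of +2 for mercury. Hg sits in group 12, so the d-electron count is 12 − 2 = 10. A d¹⁰ ion has no crystal-field stabilisation preference between square planar and tetrahedral, so four ligands adopt the sterically favoured tetrahedral geometry. → tetrahedral.

[Hg(NH₃)₄]²⁺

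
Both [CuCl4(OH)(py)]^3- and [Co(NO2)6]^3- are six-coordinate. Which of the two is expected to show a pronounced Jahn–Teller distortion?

[CuCl4(OH)(py)]^3-

[CuCl4(OH)(py)]^3-: Each chloride is −1; each hydroxide is −1; pyridine is neutral; balancing the −3 overall charge requires Cu(II). Copper is a group-11 element; Cu(II) is therefore d⁹. The t₂g⁶e_g³ configuration has an unevenly filled e_g set; the Jahn–Teller theorem predicts a tetragonal distortion (typically axial elongation) to lift the degeneracy.
[Co(NO2)6]^3-: Ligand charges: each nitro (N-bound nitrite) is −1. With an overall charge of −3 the cobalt centre must be in the +3 oxidation state. Cobalt is a group-9 element; Co(III) is therefore d⁶. Co(III) has an exceptionally large octahedral splitting and is low-spin with essentially every ligand except fluoride. The d⁶ configuration leaves the e_g set evenly filled (or empty) — no strong Jahn–Teller driving force.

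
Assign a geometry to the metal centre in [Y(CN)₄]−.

tetrahedral

Summing ligand charges against the −1 overall charge gives an oxidation state of +3 for yttrium.
Yttrium is a group-3 element; Y(III) is therefore d⁰.
With 4 monodentate ligands the coordination number is 4.
A d⁰ ion has no crystal-field stabilisation preference between square planar and tetrahedral, so four ligands adopt the sterically favoured tetrahedral geometry.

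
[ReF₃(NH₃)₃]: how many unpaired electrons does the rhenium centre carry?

Ligand charges: each fluoride is −1; ammonia is neutral. With an overall charge of 0 the rhenium centre must be in the +3 oxidation state.
Group 7 minus oxidation state 3 gives a d⁴ configuration.
The spin state decides the count: a 5d ion has a large Δₒ and is invariably low-spin.
An octahedral low-spin d⁴ ion is t₂g⁴e_g⁰, giving 2 unpaired electrons.

2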